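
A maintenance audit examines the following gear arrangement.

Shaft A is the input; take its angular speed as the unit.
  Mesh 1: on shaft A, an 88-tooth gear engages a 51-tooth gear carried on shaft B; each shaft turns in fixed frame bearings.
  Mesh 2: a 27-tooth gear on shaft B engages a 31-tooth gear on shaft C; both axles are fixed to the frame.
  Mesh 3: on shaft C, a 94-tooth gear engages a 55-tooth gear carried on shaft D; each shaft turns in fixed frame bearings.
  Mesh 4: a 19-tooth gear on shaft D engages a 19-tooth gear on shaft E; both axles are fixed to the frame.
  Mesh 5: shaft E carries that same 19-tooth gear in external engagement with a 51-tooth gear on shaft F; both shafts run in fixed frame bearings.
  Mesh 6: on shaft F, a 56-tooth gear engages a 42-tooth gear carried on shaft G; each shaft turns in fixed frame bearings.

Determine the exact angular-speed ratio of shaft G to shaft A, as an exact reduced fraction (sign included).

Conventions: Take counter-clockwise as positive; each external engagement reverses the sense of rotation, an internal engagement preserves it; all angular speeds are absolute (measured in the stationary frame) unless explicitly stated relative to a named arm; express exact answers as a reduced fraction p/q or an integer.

class = fixed-axis compound train [6 meshes; 6 ratios multiply, 6 sense flips]
mesh 1 [88T→51T]: running ratio 88/51, sense −
mesh 2 [27T→31T]: running ratio 792/527, sense +
mesh 3 [94T→55T]: running ratio 6768/2635, sense −
mesh 4 [19T→19T]: running ratio 6768/2635, sense +
mesh 5 [19T→51T]: running ratio 42864/44795, sense −
mesh 6 [56T→42T]: running ratio 57152/44795, sense +
ω_out/ω_in = 57152/44795

57152/44795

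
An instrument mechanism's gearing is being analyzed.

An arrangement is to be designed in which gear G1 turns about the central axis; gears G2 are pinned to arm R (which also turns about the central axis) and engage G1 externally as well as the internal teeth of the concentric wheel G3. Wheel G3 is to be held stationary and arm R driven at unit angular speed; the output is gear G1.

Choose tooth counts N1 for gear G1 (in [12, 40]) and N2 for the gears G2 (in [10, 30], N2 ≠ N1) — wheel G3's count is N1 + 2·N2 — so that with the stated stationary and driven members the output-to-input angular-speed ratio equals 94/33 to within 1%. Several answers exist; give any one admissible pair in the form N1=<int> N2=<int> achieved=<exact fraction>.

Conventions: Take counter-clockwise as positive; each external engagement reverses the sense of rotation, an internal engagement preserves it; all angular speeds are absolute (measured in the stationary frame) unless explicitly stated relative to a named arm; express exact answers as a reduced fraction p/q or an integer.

design class (target 94/33): planetary set
Willis with ω_ring = 0: ω_sun/ω_arm = (N1+N3)/N1; set equal to 94/33  ⇒  N3/N1 = 94/33 − 1 = 61/33
N3 = N1 + 2·N2  ⇒  N2/N1 = (N3/N1 − 1)/2 = (61/33 − 1)/2 = 14/33
smallest multiple with N1 ≥ 12 and N2 ≥ 10: k = 1  ⇒  N1 = 1·33 = 33, N2 = 1·14 = 14 (N1 ≤ 40, N2 ≤ 30, N2 ≠ N1 ✓), N3 = 33 + 2·14 = 61
check: (N1+N3)/N1 with N1 = 33, N3 = 61 gives 94/33; |achieved − target| = 0 ≤ 47/1650 ✓

N1=33 N2=14 achieved=94/33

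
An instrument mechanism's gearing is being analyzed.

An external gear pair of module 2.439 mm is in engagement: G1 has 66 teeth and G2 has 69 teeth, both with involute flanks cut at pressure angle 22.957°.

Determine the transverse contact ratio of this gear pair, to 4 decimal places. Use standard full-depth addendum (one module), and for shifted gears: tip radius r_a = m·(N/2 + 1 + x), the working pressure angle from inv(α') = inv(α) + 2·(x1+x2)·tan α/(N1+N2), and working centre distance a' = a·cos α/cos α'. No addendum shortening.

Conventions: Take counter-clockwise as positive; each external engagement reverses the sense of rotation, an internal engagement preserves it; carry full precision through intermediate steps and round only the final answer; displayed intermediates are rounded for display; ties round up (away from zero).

recognized (one external pair, fixed centres): single-mesh tooth geometry, m = 2.439, N1 = 66, N2 = 69
base radii: r_b1 = 74.112255, r_b2 = 77.480994
tip radii: r_a1 = 82.926000, r_a2 = 86.584500
no profile shift: α' = α, a' = a
action lengths: √(r_a1²−r_b1²) = 37.203428, √(r_a2²−r_b2²) = 38.646749
base pitch p_b = π·m·cos α = 7.055470
CR = (37.203428 + 38.646749 − 164.632500·sin 22.95700°)/7.055470 = 1.649342
contact ratio ≈ 1.6493

1.6493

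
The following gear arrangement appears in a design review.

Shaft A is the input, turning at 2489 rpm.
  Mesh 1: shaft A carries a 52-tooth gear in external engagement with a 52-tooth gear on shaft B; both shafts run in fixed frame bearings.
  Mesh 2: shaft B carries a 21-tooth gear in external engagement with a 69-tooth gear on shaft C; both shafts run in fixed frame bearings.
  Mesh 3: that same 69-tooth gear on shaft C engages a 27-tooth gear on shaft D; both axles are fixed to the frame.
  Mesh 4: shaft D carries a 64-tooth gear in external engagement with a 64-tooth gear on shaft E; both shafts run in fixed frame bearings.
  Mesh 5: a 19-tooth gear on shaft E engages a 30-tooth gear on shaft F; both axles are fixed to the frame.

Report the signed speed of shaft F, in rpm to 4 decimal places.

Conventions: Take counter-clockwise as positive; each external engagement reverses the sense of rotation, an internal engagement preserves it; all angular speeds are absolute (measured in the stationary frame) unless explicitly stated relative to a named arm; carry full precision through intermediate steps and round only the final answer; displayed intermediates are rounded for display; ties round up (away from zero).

class = fixed-axis compound train [5 meshes; 5 ratios multiply, 5 sense flips]
mesh 1 [52T→52T]: ω = 2489.0000×52/52 = 2489.0000 rpm, sense flips to −
mesh 2 [21T→69T]: ω = 2489.0000×21/69 = 757.5217 rpm, sense flips to +
mesh 3 [69T→27T]: ω = 757.5217×69/27 = 1935.8889 rpm, sense flips to −
mesh 4 [64T→64T]: ω = 1935.8889×64/64 = 1935.8889 rpm, sense flips to +
mesh 5 [19T→30T]: ω = 1935.8889×19/30 = 1226.0630 rpm, sense flips to −
signed output speed = -1226.0630 rpm

-1226.0630 rpm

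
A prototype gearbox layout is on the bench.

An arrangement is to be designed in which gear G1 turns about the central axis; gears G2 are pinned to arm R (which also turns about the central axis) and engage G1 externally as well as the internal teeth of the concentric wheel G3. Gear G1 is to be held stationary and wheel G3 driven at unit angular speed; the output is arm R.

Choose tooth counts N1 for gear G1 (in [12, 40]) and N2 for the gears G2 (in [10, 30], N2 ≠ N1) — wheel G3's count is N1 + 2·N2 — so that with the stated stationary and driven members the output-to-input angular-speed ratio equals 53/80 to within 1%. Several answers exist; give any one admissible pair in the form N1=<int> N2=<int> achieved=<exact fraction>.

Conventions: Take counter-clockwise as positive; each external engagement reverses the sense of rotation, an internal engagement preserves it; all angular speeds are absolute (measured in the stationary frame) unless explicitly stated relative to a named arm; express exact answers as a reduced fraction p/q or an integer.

topology: planetary set — design target 53/80, arm = carrier (Willis)
Willis with ω_sun = 0: ω_arm/ω_ring = N3/(N1+N3); set equal to 53/80  ⇒  N3/N1 = (53/80)/(1 − 53/80) = 53/27
N3 = N1 + 2·N2  ⇒  N2/N1 = (N3/N1 − 1)/2 = (53/27 − 1)/2 = 13/27
smallest multiple with N1 ≥ 12 and N2 ≥ 10: k = 1  ⇒  N1 = 1·27 = 27, N2 = 1·13 = 13 (N1 ≤ 40, N2 ≤ 30, N2 ≠ N1 ✓), N3 = 27 + 2·13 = 53
check: N3/(N1+N3) with N1 = 27, N3 = 53 gives 53/80; |achieved − target| = 0 ≤ 53/8000 ✓

N1=27 N2=13 achieved=53/80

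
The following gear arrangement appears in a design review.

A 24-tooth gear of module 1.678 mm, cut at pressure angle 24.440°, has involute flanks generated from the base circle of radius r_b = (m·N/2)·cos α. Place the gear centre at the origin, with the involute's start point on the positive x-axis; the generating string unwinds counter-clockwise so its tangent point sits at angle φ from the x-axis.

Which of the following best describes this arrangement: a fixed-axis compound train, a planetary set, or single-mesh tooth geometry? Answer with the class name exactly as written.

class = single-mesh tooth geometry [base-circle involute, m = 1.678, 24T]
classification: single-mesh tooth geometry

single-mesh tooth geometry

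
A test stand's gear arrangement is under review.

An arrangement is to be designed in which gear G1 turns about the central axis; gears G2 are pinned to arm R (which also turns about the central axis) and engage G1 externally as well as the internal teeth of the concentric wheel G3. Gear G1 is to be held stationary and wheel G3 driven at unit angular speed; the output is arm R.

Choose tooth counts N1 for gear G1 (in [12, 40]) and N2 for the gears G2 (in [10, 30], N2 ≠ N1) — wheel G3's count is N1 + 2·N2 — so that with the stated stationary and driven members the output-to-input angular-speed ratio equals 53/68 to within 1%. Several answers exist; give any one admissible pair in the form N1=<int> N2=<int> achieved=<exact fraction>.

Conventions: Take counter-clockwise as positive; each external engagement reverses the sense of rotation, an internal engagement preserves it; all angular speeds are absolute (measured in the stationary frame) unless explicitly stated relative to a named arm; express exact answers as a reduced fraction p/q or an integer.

planetary set to be sized for 53/68 (Willis relation)
Willis with ω_sun = 0: ω_arm/ω_ring = N3/(N1+N3); set equal to 53/68  ⇒  N3/N1 = (53/68)/(1 − 53/68) = 53/15
N3 = N1 + 2·N2  ⇒  N2/N1 = (N3/N1 − 1)/2 = (53/15 − 1)/2 = 19/15
smallest multiple with N1 ≥ 12 and N2 ≥ 10: k = 1  ⇒  N1 = 1·15 = 15, N2 = 1·19 = 19 (N1 ≤ 40, N2 ≤ 30, N2 ≠ N1 ✓), N3 = 15 + 2·19 = 53
check: N3/(N1+N3) with N1 = 15, N3 = 53 gives 53/68; |achieved − target| = 0 ≤ 53/6800 ✓

N1=15 N2=19 achieved=53/68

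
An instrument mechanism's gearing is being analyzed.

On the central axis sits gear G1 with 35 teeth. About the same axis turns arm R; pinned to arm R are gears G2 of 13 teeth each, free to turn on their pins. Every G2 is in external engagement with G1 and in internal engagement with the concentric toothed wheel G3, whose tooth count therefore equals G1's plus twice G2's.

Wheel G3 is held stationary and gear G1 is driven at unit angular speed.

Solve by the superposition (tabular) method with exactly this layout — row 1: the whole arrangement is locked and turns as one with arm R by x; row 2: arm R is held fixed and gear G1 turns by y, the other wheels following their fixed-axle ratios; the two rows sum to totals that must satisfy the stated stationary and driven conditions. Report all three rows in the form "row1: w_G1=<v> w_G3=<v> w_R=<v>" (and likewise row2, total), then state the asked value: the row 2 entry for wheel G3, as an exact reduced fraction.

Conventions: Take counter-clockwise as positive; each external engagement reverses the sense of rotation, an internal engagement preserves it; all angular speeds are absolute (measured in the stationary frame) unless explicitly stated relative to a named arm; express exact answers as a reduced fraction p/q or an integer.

topology: planetary set — G1 35T / G2 13T / G3 61T, arm = carrier (Willis)
superposition row 1 [locked train]: every member turns x
row 2 — arm fixed, fixed-axis ratios: sun y, ring −(35/61)·y, arm 0
boundary: total ω_ring = x − (35/61)·y = 0 and total ω_sun = x + y = 1  ⇒  y = 61/96, x = 35/96
row 2 ring = −(35/61)·61/96 = -35/96
totals (row 1 + row 2): sun 35/96 + 61/96 = 1, ring 35/96 + (-35/96) = 0, arm 35/96 + 0 = 35/96
asked cell (row2, ring) = -35/96

row1: w_G1=35/96 w_G3=35/96 w_R=35/96
row2: w_G1=61/96 w_G3=-35/96 w_R=0
total: w_G1=1 w_G3=0 w_R=35/96
asked value: -35/96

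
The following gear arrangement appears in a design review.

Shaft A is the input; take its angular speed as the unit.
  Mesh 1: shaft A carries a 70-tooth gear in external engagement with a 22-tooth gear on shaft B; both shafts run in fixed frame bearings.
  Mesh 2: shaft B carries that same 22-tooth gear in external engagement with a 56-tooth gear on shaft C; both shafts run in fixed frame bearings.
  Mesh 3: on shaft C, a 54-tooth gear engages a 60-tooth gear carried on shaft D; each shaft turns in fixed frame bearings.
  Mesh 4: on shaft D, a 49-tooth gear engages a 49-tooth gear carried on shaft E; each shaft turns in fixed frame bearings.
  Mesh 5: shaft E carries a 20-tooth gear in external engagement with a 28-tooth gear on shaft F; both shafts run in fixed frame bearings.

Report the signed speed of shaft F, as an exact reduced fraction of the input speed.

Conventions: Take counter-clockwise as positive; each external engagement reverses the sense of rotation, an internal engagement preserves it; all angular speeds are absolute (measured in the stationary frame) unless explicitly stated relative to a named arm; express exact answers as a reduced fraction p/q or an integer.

5-mesh fixed-axis compound train (all bearings frame-fixed)
mesh 1 [70T→22T]: |ω|/ω_in = 1×70/22 = 35/11, sense flips to −
mesh 2 [22T→56T]: |ω|/ω_in = (35/11)×22/56 = 5/4, sense flips to +
mesh 3 [54T→60T]: |ω|/ω_in = (5/4)×54/60 = 9/8, sense flips to −
mesh 4 [49T→49T]: |ω|/ω_in = (9/8)×49/49 = 9/8, sense flips to +
mesh 5 [20T→28T]: |ω|/ω_in = (9/8)×20/28 = 45/56, sense flips to −
signed output speed (× input speed) = -45/56

-45/56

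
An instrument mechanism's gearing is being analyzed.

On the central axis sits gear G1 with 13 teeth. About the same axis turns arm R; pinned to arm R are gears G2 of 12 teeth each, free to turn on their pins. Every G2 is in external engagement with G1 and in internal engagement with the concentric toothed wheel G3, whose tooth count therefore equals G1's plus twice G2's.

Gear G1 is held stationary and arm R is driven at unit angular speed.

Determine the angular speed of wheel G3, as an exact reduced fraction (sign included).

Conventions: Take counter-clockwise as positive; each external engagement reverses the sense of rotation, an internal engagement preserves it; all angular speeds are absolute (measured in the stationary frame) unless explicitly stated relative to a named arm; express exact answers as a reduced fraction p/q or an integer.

50/37

planetary set (13T centre, 12T on arm, 37T internal) — Willis relation
ring teeth: 13 + 2·12 = 37
13(ω_sun−ω_arm) = −37(ω_ring−ω_arm),  ω_sun = 0, ω_arm = 1
ω_ring = 1 − (13/37)(0−1) = 50/37
exact speed ratio = 50/37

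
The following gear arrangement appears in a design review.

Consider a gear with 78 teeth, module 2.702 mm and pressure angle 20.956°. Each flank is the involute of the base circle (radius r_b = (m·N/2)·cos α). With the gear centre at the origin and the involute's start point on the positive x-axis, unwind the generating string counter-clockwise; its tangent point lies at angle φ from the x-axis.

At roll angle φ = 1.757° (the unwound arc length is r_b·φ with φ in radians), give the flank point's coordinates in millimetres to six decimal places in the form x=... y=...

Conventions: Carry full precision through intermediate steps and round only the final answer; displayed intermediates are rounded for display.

recognized (one wheel, involute flank): single-mesh tooth geometry, m = 2.702, N = 78
pitch radius r_p = m·N/2 = 2.702·78/2 = 105.378000
base radius r_b = r_p·cos α = 105.378000·cos 20.956° = 98.407810
roll angle φ = 1.757° = 0.03066543 rad
x = r_b·(cos φ + φ·sin φ) = 98.454069
y = r_b·(sin φ − φ·cos φ) = 0.000946

x=98.454069 y=0.000946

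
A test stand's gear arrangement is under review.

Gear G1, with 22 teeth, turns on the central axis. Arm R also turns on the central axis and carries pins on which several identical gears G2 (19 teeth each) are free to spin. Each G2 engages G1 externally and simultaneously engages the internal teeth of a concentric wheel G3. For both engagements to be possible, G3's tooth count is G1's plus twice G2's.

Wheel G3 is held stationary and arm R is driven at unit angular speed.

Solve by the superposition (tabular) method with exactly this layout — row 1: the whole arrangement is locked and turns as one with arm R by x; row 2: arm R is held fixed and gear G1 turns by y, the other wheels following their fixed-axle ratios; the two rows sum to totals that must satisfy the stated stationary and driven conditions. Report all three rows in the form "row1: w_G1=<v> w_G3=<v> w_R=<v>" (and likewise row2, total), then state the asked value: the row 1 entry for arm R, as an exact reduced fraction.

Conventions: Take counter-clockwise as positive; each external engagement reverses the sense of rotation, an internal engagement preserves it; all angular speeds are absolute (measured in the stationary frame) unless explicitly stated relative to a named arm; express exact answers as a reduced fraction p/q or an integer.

row1: w_G1=1 w_G3=1 w_R=1
row2: w_G1=30/11 w_G3=-1 w_R=0
total: w_G1=41/11 w_G3=0 w_R=1
asked value: 1

class = planetary set [G3 = 22+2·19 = 60; Willis about the carrier]
row 1: whole set turns with the arm by x
row 2 — arm fixed, fixed-axis ratios: sun y, ring −(22/60)·y, arm 0
boundary: total ω_ring = x − (22/60)·y = 0 and total ω_arm = x = 1  ⇒  y = 30/11, x = 1
row 2 ring = −(22/60)·30/11 = -1
totals (row 1 + row 2): sun 1 + 30/11 = 41/11, ring 1 + (-1) = 0, arm 1 + 0 = 1
asked cell (row1, arm) = 1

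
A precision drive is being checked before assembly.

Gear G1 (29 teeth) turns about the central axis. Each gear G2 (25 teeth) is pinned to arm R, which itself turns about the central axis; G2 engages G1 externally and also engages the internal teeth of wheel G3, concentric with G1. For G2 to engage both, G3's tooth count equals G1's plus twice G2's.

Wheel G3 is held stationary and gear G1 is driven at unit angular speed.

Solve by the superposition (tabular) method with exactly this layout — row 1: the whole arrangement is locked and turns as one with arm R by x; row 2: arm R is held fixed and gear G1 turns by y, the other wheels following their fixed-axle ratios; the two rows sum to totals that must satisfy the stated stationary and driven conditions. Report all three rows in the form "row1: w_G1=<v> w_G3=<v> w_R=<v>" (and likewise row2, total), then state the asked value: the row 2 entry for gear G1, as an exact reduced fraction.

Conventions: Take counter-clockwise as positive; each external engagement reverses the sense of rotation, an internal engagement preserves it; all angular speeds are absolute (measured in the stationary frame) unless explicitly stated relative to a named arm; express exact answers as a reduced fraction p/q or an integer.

row1: w_G1=29/108 w_G3=29/108 w_R=29/108
row2: w_G1=79/108 w_G3=-29/108 w_R=0
total: w_G1=1 w_G3=0 w_R=29/108
asked value: 79/108

planetary set (29T centre, 25T on arm, 79T internal) — Willis relation
row 1: whole set turns with the arm by x
superposition row 2 [arm held]: sun y, ring −(29/79)·y, arm 0
boundary: total ω_ring = x − (29/79)·y = 0 and total ω_sun = x + y = 1  ⇒  y = 79/108, x = 29/108
row 2 ring = −(29/79)·79/108 = -29/108
totals (row 1 + row 2): sun 29/108 + 79/108 = 1, ring 29/108 + (-29/108) = 0, arm 29/108 + 0 = 29/108
asked cell (row2, sun) = 79/108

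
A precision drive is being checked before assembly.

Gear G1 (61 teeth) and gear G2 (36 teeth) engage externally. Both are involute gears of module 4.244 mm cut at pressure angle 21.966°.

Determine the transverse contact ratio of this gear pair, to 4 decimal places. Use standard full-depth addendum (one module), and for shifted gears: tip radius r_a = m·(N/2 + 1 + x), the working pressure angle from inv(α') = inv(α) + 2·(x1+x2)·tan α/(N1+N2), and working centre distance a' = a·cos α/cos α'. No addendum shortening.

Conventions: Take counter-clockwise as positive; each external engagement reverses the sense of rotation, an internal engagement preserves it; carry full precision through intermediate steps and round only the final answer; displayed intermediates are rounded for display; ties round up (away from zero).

topology: single-mesh involute geometry — m = 4.244, 61T/36T pair
base radii: r_b1 = 120.045286, r_b2 = 70.846398
tip radii: r_a1 = 133.686000, r_a2 = 80.636000
no profile shift: α' = α, a' = a
action lengths: √(r_a1²−r_b1²) = 58.830910, √(r_a2²−r_b2²) = 38.509120
base pitch p_b = π·m·cos α = 12.365029
CR = (58.830910 + 38.509120 − 205.834000·sin 21.96600°)/12.365029 = 1.645489
contact ratio ≈ 1.6455

1.6455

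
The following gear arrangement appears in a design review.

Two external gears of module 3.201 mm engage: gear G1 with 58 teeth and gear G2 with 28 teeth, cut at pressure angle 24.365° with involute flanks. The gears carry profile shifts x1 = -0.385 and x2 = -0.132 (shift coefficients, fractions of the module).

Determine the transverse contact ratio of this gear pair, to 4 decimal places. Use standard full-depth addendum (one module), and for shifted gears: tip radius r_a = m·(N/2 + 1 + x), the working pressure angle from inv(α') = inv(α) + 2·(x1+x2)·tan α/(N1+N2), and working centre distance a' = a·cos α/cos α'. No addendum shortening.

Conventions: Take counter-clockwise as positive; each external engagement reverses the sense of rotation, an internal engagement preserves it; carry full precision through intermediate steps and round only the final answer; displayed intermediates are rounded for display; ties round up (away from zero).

single-mesh involute tooth geometry (58T engaging 28T at module 3.201)
base radii: r_b1 = 84.561263, r_b2 = 40.822679
tip radii: r_a1 = 94.797615, r_a2 = 47.592468
inv(α') = inv(24.365°) + 2·(-0.385-0.132)·tan α/(58+28) = 0.02218915  ⇒  α' = 22.72284°
a' = a·cos α / cos α' = 137.6430·cos 24.365°/cos 22.72284° = 135.934617
action lengths: √(r_a1²−r_b1²) = 42.848344, √(r_a2²−r_b2²) = 24.465320
base pitch p_b = π·m·cos α = 9.160588
CR = (42.848344 + 24.465320 − 135.934617·sin 22.72284°)/9.160588 = 1.616238
contact ratio ≈ 1.6162

1.6162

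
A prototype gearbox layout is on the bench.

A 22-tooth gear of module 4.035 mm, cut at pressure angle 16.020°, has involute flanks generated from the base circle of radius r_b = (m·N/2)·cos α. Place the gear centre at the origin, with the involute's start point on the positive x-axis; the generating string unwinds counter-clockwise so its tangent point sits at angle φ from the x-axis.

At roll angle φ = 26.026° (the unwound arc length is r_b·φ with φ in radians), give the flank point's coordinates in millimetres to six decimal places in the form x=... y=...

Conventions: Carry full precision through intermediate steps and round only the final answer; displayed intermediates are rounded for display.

topology: single-mesh involute geometry — m = 4.035, N = 22
pitch radius r_p = m·N/2 = 4.035·22/2 = 44.385000
base radius r_b = r_p·cos α = 44.385000·cos 16.020° = 42.661327
roll angle φ = 26.026° = 0.45423939 rad
x = r_b·(cos φ + φ·sin φ) = 46.838115
y = r_b·(sin φ − φ·cos φ) = 1.305509

x=46.838115 y=1.305509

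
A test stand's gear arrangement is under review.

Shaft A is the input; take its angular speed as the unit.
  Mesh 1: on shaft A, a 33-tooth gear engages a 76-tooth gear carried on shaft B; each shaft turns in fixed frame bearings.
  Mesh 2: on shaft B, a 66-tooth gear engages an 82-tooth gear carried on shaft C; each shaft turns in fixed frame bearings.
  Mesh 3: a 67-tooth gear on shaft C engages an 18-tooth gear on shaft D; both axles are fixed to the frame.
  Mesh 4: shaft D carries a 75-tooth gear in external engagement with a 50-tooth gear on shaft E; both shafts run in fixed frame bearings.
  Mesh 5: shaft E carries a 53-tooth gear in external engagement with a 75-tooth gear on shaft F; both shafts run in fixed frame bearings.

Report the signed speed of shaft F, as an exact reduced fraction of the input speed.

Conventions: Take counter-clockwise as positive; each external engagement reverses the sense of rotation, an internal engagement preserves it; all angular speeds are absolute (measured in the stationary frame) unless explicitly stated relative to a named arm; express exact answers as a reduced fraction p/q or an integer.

5-mesh fixed-axis compound train (all bearings frame-fixed)
mesh 1 [33T→76T]: |ω|/ω_in = 1×33/76 = 33/76, sense flips to −
mesh 2 [66T→82T]: |ω|/ω_in = (33/76)×66/82 = 1089/3116, sense flips to +
mesh 3 [67T→18T]: |ω|/ω_in = (1089/3116)×67/18 = 8107/6232, sense flips to −
mesh 4 [75T→50T]: |ω|/ω_in = (8107/6232)×75/50 = 24321/12464, sense flips to +
mesh 5 [53T→75T]: |ω|/ω_in = (24321/12464)×53/75 = 429671/311600, sense flips to −
signed output speed (× input speed) = -429671/311600

-429671/311600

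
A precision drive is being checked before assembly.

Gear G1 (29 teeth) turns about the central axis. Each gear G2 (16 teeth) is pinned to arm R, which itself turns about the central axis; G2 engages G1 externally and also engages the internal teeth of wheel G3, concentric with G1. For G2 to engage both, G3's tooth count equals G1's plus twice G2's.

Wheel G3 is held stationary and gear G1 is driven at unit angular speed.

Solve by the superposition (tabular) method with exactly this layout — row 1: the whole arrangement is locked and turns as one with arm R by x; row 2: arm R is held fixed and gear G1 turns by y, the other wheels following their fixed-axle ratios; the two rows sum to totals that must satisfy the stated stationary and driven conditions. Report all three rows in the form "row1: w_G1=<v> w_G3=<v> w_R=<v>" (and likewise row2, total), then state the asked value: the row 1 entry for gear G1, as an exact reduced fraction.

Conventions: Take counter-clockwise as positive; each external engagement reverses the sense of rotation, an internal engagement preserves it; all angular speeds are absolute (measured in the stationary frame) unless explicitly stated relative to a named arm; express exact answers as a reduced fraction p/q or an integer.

row1: w_G1=29/90 w_G3=29/90 w_R=29/90
row2: w_G1=61/90 w_G3=-29/90 w_R=0
total: w_G1=1 w_G3=0 w_R=29/90
asked value: 29/90

class = planetary set [G3 = 29+2·16 = 61; Willis about the carrier]
row 1: whole set turns with the arm by x
row 2 — arm fixed, fixed-axis ratios: sun y, ring −(29/61)·y, arm 0
boundary: total ω_ring = x − (29/61)·y = 0 and total ω_sun = x + y = 1  ⇒  y = 61/90, x = 29/90
row 2 ring = −(29/61)·61/90 = -29/90
totals (row 1 + row 2): sun 29/90 + 61/90 = 1, ring 29/90 + (-29/90) = 0, arm 29/90 + 0 = 29/90
asked cell (row1, sun) = 29/90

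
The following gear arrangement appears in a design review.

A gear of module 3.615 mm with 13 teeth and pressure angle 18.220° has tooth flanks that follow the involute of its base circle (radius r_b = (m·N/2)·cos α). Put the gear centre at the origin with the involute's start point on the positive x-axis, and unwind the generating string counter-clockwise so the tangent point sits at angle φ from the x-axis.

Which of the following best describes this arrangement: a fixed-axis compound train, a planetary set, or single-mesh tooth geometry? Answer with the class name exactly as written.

single-mesh involute tooth geometry (13T wheel at module 3.615)
classification: single-mesh tooth geometry

single-mesh tooth geometry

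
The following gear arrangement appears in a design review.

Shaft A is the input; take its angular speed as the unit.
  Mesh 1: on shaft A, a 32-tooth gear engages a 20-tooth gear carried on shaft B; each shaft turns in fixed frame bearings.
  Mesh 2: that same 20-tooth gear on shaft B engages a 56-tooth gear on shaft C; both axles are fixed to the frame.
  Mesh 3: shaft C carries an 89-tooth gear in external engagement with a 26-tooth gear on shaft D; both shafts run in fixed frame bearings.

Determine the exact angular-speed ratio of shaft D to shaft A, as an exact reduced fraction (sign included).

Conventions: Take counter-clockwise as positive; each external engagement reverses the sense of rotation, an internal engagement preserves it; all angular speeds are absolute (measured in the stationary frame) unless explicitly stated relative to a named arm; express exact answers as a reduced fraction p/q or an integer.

class = fixed-axis compound train [3 meshes; 3 ratios multiply, 3 sense flips]
mesh 1 [32T→20T]: running ratio 8/5, sense −
mesh 2 [20T→56T]: running ratio 4/7, sense +
mesh 3 [89T→26T]: running ratio 178/91, sense −
ω_out/ω_in = -178/91

-178/91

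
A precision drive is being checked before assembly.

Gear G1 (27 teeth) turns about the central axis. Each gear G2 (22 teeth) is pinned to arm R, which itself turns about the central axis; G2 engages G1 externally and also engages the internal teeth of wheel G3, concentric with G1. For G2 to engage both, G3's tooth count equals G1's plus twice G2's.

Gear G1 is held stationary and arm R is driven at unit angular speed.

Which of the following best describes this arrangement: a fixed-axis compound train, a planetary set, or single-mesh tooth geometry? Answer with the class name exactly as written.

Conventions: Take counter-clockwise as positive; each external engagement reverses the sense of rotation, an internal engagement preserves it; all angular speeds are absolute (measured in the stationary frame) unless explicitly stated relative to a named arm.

planetary set (27T centre, 22T on arm, 71T internal) — Willis relation
classification: planetary set

planetary set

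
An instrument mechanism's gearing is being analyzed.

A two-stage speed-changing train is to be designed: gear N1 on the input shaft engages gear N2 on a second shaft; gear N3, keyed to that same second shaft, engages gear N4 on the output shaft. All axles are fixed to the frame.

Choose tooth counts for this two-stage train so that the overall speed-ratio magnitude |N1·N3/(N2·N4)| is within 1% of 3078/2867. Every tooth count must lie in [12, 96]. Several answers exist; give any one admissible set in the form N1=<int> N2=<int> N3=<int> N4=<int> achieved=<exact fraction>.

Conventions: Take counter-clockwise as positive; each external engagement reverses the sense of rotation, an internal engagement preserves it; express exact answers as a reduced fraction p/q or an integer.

N1=38 N2=47 N3=81 N4=61 achieved=3078/2867

topology: fixed-axis compound train — 2 stages, target 3078/2867
target = 3078/2867 in lowest terms: an exact hit needs N1·N3 = k·3078 and N2·N4 = k·2867 for one integer k, every count in [12, 96]; additionally prefer no 1:1 stage (N1 ≠ N2, N3 ≠ N4)
k = 1: N1·N3 = 3078 = 38·81, N2·N4 = 2867 = 47·61
achieved = 38·81/(47·61) = 3078/2867; |achieved − target| = 0 ≤ 1539/143350 ✓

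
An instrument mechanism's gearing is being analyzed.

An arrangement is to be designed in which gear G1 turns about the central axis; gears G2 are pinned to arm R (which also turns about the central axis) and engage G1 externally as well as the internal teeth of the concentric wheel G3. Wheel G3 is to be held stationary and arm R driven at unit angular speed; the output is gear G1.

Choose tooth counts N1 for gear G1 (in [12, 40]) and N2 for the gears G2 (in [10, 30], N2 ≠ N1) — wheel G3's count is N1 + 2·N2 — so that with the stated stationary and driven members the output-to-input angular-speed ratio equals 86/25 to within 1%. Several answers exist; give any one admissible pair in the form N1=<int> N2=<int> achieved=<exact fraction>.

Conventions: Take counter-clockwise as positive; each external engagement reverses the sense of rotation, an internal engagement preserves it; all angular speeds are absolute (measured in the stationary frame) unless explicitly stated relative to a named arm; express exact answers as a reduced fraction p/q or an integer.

design class (target 86/25): planetary set
Willis with ω_ring = 0: ω_sun/ω_arm = (N1+N3)/N1; set equal to 86/25  ⇒  N3/N1 = 86/25 − 1 = 61/25
N3 = N1 + 2·N2  ⇒  N2/N1 = (N3/N1 − 1)/2 = (61/25 − 1)/2 = 18/25
smallest multiple with N1 ≥ 12 and N2 ≥ 10: k = 1  ⇒  N1 = 1·25 = 25, N2 = 1·18 = 18 (N1 ≤ 40, N2 ≤ 30, N2 ≠ N1 ✓), N3 = 25 + 2·18 = 61
check: (N1+N3)/N1 with N1 = 25, N3 = 61 gives 86/25; |achieved − target| = 0 ≤ 43/1250 ✓

N1=25 N2=18 achieved=86/25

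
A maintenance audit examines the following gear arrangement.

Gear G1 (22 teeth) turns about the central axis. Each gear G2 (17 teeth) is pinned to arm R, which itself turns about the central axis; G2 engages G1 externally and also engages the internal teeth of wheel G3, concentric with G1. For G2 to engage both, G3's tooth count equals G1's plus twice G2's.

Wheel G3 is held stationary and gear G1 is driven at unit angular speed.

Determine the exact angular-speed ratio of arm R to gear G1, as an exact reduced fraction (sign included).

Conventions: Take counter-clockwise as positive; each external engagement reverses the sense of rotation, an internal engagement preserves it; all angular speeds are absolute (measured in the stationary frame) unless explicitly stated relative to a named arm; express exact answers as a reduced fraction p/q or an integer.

class = planetary set [G3 = 22+2·17 = 56; Willis about the carrier]
ring teeth: 22 + 2·17 = 56
22(ω_sun−ω_arm) = −56(ω_ring−ω_arm),  ω_ring = 0, ω_sun = 1
22(1−ω_arm) = −56(0−ω_arm)  ⇒  78·ω_arm = 22  ⇒  ω_arm = 11/39
ω_out/ω_in = 11/39

11/39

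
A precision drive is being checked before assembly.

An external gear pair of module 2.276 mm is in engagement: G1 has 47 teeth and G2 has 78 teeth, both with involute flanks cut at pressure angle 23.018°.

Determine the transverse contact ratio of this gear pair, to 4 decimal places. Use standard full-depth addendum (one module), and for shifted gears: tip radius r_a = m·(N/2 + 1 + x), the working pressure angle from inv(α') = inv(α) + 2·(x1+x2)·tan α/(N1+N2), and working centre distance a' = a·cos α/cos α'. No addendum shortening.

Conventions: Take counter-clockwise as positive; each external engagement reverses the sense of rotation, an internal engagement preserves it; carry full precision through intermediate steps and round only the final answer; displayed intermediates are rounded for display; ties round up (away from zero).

recognized (one external pair, fixed centres): single-mesh tooth geometry, m = 2.276, N1 = 47, N2 = 78
base radii: r_b1 = 49.227555, r_b2 = 81.696793
tip radii: r_a1 = 55.762000, r_a2 = 91.040000
no profile shift: α' = α, a' = a
action lengths: √(r_a1²−r_b1²) = 26.192528, √(r_a2²−r_b2²) = 40.173569
base pitch p_b = π·m·cos α = 6.580975
CR = (26.192528 + 40.173569 − 142.250000·sin 23.01800°)/6.580975 = 1.632503
contact ratio ≈ 1.6325

1.6325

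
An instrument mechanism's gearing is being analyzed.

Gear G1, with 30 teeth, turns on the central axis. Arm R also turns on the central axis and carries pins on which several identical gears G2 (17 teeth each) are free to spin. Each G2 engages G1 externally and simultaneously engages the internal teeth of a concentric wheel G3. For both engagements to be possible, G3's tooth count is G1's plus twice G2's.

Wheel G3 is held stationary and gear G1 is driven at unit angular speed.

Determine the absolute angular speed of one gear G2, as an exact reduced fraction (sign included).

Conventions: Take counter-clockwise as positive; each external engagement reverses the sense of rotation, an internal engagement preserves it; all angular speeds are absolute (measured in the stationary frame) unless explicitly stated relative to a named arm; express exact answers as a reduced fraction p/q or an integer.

-15/17

topology: planetary set — G1 30T / G2 17T / G3 64T, arm = carrier (Willis)
ring teeth: 30 + 2·17 = 64
30(ω_sun−ω_arm) = −64(ω_ring−ω_arm),  ω_ring = 0, ω_sun = 1
30(1−ω_arm) = −64(0−ω_arm)  ⇒  94·ω_arm = 30  ⇒  ω_arm = 15/47
sun–planet mesh: 30·(1−15/47) = −17·(ω_p−ω_arm)  ⇒  ω_p−ω_arm = -960/799
ω_p = 15/47 − 960/799 = -15/17
exact speed ratio = -15/17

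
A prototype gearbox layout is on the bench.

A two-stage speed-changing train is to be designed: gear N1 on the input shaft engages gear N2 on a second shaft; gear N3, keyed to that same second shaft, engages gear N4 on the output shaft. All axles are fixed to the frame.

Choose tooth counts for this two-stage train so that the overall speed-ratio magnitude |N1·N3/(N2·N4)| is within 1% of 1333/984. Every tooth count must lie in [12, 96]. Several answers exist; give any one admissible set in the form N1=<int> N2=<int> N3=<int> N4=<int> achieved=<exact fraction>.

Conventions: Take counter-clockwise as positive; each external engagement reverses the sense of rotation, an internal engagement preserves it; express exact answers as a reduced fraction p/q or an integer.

class = fixed-axis compound train [2-stage, 1333/984 wanted]
target = 1333/984 in lowest terms: an exact hit needs N1·N3 = k·1333 and N2·N4 = k·984 for one integer k, every count in [12, 96]; additionally prefer no 1:1 stage (N1 ≠ N2, N3 ≠ N4)
k = 1: N1·N3 = 1333 = 31·43, N2·N4 = 984 = 12·82
achieved = 31·43/(12·82) = 1333/984; |achieved − target| = 0 ≤ 1333/98400 ✓

N1=31 N2=12 N3=43 N4=82 achieved=1333/984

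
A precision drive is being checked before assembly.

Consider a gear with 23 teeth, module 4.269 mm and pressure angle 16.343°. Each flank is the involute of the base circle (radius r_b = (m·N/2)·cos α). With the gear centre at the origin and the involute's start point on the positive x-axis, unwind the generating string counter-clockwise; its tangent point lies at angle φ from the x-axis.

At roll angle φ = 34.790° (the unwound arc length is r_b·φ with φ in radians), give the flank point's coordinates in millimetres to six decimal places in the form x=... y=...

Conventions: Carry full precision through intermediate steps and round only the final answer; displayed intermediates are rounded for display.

recognized (one wheel, involute flank): single-mesh tooth geometry, m = 4.269, N = 23
pitch radius r_p = m·N/2 = 4.269·23/2 = 49.093500
base radius r_b = r_p·cos α = 49.093500·cos 16.343° = 47.109847
roll angle φ = 34.790° = 0.60720005 rad
x = r_b·(cos φ + φ·sin φ) = 55.010125
y = r_b·(sin φ − φ·cos φ) = 3.387572

x=55.010125 y=3.387572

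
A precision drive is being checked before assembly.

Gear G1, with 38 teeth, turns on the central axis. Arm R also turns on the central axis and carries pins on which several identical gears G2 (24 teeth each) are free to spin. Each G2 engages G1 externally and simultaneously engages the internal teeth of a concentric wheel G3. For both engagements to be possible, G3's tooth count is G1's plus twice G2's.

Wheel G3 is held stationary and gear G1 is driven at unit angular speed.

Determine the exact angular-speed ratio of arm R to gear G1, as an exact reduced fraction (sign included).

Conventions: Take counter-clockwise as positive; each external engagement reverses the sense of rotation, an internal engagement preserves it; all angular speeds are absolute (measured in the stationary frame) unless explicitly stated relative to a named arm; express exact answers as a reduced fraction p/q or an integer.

recognized (axles ride arm R): planetary set, 38/24/86 teeth
ring teeth: 38 + 2·24 = 86
38(ω_sun−ω_arm) = −86(ω_ring−ω_arm),  ω_ring = 0, ω_sun = 1
38(1−ω_arm) = −86(0−ω_arm)  ⇒  124·ω_arm = 38  ⇒  ω_arm = 19/62
ω_out/ω_in = 19/62

19/62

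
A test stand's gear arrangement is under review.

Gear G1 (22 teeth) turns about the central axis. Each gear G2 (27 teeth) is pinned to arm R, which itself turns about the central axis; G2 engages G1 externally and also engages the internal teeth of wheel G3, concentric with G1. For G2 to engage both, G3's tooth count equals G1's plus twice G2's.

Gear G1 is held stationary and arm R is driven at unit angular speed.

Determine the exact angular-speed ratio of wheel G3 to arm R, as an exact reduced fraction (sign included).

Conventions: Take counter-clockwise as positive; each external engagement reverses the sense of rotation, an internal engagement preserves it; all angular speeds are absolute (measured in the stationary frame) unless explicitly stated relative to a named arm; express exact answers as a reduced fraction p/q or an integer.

49/38

topology: planetary set — G1 22T / G2 27T / G3 76T, arm = carrier (Willis)
ring teeth: 22 + 2·27 = 76
22(ω_sun−ω_arm) = −76(ω_ring−ω_arm),  ω_sun = 0, ω_arm = 1
ω_ring = 1 − (22/76)(0−1) = 49/38
ω_out/ω_in = 49/38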